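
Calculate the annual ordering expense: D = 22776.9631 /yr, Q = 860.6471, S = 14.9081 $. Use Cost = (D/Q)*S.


Number of orders = D/Q = 26.4649
Cost = 26.4649 * 14.9081 = 394.5418

394.5418 $/yr


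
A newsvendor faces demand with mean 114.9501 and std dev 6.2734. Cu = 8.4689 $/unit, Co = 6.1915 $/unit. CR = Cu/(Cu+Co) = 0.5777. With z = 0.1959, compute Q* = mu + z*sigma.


CR = Cu/(Cu+Co) = 8.4689/(8.4689+6.1915) = 0.5777
z = 0.1959
Q* = 114.9501 + 0.1959 * 6.2734 = 116.1791

116.1791 units


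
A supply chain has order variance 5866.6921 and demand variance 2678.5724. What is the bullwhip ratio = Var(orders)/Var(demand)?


BW = 5866.6921 / 2678.5724 = 2.1902

2.1902


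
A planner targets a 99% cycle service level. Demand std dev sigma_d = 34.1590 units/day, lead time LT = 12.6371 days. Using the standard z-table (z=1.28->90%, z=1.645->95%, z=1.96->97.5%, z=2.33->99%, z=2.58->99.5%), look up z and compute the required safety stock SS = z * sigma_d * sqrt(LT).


From the table, SL = 99% corresponds to z = 2.33
sqrt(LT) = sqrt(12.6371) = 3.5549
SS = 2.33 * 34.1590 * 3.5549 = 282.9338

282.9338 units


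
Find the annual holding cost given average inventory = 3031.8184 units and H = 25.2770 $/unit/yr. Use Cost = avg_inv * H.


Cost = 3031.8184 * 25.2770 = 76635.2737

76635.2737 $/yr


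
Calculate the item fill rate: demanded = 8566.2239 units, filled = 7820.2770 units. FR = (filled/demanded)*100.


FR = 7820.2770 / 8566.2239 * 100 = 91.2920

91.2920%


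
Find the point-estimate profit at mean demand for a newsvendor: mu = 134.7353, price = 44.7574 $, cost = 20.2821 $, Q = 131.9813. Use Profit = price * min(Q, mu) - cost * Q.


Sales at mu = min(131.9813, 134.7353) = 131.9813
Revenue = 44.7574 * 131.9813 = 5907.1398
Total cost = 20.2821 * 131.9813 = 2676.8579
Profit = 5907.1398 - 2676.8579 = 3230.2819

3230.2819 $


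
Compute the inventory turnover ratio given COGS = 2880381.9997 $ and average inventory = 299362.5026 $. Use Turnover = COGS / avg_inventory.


Turnover = 2880381.9997 / 299362.5026 = 9.6217

9.6217


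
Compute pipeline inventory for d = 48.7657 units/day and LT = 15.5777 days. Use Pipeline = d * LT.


Pipeline = 48.7657 * 15.5777 = 759.6574

759.6574 units


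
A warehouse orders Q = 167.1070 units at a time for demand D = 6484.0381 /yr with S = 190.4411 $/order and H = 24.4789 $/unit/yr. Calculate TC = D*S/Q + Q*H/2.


Ordering cost = D*S/Q = 7389.4412
Holding cost = Q*H/2 = 2045.2978
TC = 7389.4412 + 2045.2978 = 9434.7390

9434.7390 $/yr


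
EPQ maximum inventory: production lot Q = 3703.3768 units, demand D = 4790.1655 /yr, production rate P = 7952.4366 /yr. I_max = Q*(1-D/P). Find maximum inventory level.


D/P = 0.6024
1 - D/P = 0.3976
I_max = 3703.3768 * 0.3976 = 1472.6407

1472.6407 units


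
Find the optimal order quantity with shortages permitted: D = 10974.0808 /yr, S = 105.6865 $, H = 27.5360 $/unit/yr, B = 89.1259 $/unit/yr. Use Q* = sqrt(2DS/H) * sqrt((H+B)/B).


sqrt(2DS/H) = 290.2408
sqrt((H+B)/B) = 1.1441
Q* = 290.2408 * 1.1441 = 332.0634

332.0634 units


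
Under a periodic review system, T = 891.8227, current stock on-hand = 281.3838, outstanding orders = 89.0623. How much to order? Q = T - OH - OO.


Inventory position = OH + OO = 281.3838 + 89.0623 = 370.4461
Q = 891.8227 - 370.4461 = 521.3766

521.3766 units


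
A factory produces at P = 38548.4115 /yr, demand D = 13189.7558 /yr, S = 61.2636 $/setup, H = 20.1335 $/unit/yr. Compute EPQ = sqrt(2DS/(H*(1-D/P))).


1 - D/P = 1 - 0.3422 = 0.6578
H*(1-D/P) = 13.2446
2DS = 1616103.8469
EPQ = sqrt(122019.7818) = 349.3133

349.3133 units


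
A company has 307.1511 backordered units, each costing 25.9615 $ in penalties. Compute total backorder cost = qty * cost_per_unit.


Total = 307.1511 * 25.9615 = 7974.1033

7974.1033 $


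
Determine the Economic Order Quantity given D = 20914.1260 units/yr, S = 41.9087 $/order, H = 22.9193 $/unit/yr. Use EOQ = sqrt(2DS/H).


2*D*S = 2 * 20914.1260 * 41.9087 = 1752967.6646
2*D*S/H = 76484.3457
EOQ = sqrt(76484.3457) = 276.5580

276.5580 units


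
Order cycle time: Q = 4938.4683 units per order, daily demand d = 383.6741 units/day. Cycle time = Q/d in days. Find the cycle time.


Cycle = 4938.4683 / 383.6741 = 12.8715

12.8715 days


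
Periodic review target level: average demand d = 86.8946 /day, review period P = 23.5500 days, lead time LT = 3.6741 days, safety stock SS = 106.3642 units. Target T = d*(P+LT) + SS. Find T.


P + LT = 27.2241
d*(P+LT) = 86.8946 * 27.2241 = 2365.6273
T = 2365.6273 + 106.3642 = 2471.9915

2471.9915 units


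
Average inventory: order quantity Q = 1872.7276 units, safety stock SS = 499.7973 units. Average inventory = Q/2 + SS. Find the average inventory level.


Q/2 = 936.3638
Avg = 936.3638 + 499.7973 = 1436.1611

1436.1611 units


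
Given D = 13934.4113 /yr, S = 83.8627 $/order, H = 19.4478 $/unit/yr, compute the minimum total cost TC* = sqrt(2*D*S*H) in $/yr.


2*D*S*H = 45452517.3508
TC* = sqrt(45452517.3508) = 6741.8482

6741.8482 $/yr


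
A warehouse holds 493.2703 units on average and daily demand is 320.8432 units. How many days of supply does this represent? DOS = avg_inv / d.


DOS = 493.2703 / 320.8432 = 1.5374

1.5374 days


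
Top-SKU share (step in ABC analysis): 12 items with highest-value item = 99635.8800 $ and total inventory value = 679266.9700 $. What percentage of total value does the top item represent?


Top item = 99635.8800
Total = 679266.9700
Percentage = 99635.8800 / 679266.9700 * 100 = 14.6681

14.6681%


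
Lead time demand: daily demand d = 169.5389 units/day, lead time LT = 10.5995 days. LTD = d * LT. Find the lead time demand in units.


LTD = 169.5389 * 10.5995 = 1797.0276

1797.0276 units


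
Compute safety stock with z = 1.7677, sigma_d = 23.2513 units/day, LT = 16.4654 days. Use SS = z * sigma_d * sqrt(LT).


sqrt(LT) = sqrt(16.4654) = 4.0578
SS = 1.7677 * 23.2513 * 4.0578 = 166.7792

166.7792 units


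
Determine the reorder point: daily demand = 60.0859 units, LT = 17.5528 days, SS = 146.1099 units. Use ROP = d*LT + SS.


d*LT = 60.0859 * 17.5528 = 1054.6758
ROP = 1054.6758 + 146.1099 = 1200.7857

1200.7857 units


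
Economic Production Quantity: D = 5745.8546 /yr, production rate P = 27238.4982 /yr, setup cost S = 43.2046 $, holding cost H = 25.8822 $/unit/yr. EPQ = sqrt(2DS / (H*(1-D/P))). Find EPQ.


1 - D/P = 1 - 0.2109 = 0.7891
H*(1-D/P) = 20.4225
2DS = 496494.6993
EPQ = sqrt(24311.2198) = 155.9206

155.9206 units


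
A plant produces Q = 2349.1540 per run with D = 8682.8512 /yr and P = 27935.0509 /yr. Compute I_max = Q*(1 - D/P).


D/P = 0.3108
1 - D/P = 0.6892
I_max = 2349.1540 * 0.6892 = 1618.9833

1618.9833 units


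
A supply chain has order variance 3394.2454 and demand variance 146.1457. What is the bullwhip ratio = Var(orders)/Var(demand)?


BW = 3394.2454 / 146.1457 = 23.2251

23.2251


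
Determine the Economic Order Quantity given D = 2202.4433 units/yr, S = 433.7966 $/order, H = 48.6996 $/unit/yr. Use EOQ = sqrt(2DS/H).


2*D*S = 2 * 2202.4433 * 433.7966 = 1910824.8305
2*D*S/H = 39236.9718
EOQ = sqrt(39236.9718) = 198.0832

198.0832 units


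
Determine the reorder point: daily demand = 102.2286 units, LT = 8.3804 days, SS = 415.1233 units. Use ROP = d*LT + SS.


d*LT = 102.2286 * 8.3804 = 856.7166
ROP = 856.7166 + 415.1233 = 1271.8399

1271.8399 units


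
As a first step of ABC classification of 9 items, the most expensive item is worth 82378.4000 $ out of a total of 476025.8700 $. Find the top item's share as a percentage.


Top item = 82378.4000
Total = 476025.8700
Percentage = 82378.4000 / 476025.8700 * 100 = 17.3054

17.3054%


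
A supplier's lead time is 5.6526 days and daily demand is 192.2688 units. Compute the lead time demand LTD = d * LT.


LTD = 192.2688 * 5.6526 = 1086.8186

1086.8186 units


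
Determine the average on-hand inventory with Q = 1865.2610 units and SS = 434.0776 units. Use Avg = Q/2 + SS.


Q/2 = 932.6305
Avg = 932.6305 + 434.0776 = 1366.7081

1366.7081 units


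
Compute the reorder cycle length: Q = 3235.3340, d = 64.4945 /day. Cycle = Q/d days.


Cycle = 3235.3340 / 64.4945 = 50.1645

50.1645 days


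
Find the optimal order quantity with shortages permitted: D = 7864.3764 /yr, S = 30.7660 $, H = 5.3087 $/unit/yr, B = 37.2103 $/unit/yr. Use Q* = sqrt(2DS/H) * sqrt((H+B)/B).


sqrt(2DS/H) = 301.9177
sqrt((H+B)/B) = 1.0690
Q* = 301.9177 * 1.0690 = 322.7368

322.7368 units


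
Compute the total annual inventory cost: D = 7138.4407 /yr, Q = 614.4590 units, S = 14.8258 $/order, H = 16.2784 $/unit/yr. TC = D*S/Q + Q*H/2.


Ordering cost = D*S/Q = 172.2378
Holding cost = Q*H/2 = 5001.2047
TC = 172.2378 + 5001.2047 = 5173.4425

5173.4425 $/yr


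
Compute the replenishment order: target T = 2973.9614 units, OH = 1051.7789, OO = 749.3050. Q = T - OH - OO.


Inventory position = OH + OO = 1051.7789 + 749.3050 = 1801.0839
Q = 2973.9614 - 1801.0839 = 1172.8775

1172.8775 units


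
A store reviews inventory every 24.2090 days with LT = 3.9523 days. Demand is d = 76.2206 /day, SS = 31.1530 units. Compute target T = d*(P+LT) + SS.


P + LT = 28.1613
d*(P+LT) = 76.2206 * 28.1613 = 2146.4712
T = 2146.4712 + 31.1530 = 2177.6242

2177.6242 units


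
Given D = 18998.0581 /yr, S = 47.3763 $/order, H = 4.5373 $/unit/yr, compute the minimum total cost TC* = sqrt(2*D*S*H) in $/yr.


2*D*S*H = 8167663.6041
TC* = sqrt(8167663.6041) = 2857.9125

2857.9125 $/yr


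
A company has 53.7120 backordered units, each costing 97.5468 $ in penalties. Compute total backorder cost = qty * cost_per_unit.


Total = 53.7120 * 97.5468 = 5239.4337

5239.4337 $


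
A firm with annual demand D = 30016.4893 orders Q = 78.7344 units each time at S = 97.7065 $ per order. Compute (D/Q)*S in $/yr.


Number of orders = D/Q = 381.2373
Cost = 381.2373 * 97.7065 = 37249.3613

37249.3613 $/yr


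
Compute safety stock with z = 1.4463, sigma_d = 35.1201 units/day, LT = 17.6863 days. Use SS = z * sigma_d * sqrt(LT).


sqrt(LT) = sqrt(17.6863) = 4.2055
SS = 1.4463 * 35.1201 * 4.2055 = 213.6154

213.6154 units


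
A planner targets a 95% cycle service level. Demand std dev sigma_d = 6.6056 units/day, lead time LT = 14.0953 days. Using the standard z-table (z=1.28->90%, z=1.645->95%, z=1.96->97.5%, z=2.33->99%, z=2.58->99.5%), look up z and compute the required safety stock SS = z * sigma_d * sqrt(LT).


From the table, SL = 95% corresponds to z = 1.645
sqrt(LT) = sqrt(14.0953) = 3.7544
SS = 1.645 * 6.6056 * 3.7544 = 40.7958

40.7958 units


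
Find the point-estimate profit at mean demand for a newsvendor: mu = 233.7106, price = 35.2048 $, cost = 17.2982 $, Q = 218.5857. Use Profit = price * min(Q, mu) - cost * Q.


Sales at mu = min(218.5857, 233.7106) = 218.5857
Revenue = 35.2048 * 218.5857 = 7695.2659
Total cost = 17.2982 * 218.5857 = 3781.1392
Profit = 7695.2659 - 3781.1392 = 3914.1267

3914.1267 $


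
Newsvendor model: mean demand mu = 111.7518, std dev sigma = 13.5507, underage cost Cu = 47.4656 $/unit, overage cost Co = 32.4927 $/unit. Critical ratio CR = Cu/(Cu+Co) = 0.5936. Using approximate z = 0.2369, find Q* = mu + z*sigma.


CR = Cu/(Cu+Co) = 47.4656/(47.4656+32.4927) = 0.5936
z = 0.2369
Q* = 111.7518 + 0.2369 * 13.5507 = 114.9620

114.9620 units


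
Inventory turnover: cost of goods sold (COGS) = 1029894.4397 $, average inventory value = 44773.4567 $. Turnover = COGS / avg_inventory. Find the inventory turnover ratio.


Turnover = 1029894.4397 / 44773.4567 = 23.0023

23.0023


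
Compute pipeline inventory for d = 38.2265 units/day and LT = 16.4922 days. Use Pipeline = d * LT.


Pipeline = 38.2265 * 16.4922 = 630.4391

630.4391 units


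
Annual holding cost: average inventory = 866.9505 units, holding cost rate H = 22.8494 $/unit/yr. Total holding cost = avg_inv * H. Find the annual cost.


Cost = 866.9505 * 22.8494 = 19809.2988

19809.2988 $/yr


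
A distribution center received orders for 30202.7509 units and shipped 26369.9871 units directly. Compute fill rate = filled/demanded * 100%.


FR = 26369.9871 / 30202.7509 * 100 = 87.3099

87.3099%


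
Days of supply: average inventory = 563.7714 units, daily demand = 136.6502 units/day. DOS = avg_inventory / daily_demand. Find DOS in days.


DOS = 563.7714 / 136.6502 = 4.1257

4.1257 days


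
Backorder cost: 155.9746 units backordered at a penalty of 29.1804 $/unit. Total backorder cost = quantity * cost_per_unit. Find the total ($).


Total = 155.9746 * 29.1804 = 4551.4012

4551.4012 $


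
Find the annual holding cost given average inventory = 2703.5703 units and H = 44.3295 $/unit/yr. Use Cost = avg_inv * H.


Cost = 2703.5703 * 44.3295 = 119847.9196

119847.9196 $/yr


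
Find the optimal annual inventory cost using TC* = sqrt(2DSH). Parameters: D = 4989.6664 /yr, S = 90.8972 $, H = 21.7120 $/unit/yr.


2*D*S*H = 19694812.1046
TC* = sqrt(19694812.1046) = 4437.8837

4437.8837 $/yr


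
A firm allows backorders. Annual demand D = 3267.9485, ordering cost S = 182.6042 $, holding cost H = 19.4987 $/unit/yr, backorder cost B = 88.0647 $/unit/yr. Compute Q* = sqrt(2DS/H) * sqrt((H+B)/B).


sqrt(2DS/H) = 247.4031
sqrt((H+B)/B) = 1.1052
Q* = 247.4031 * 1.1052 = 273.4239

273.4239 units


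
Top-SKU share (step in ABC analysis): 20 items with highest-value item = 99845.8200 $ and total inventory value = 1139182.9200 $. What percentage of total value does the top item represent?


Top item = 99845.8200
Total = 1139182.9200
Percentage = 99845.8200 / 1139182.9200 * 100 = 8.7647

8.7647%


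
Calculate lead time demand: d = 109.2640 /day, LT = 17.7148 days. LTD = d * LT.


LTD = 109.2640 * 17.7148 = 1935.5899

1935.5899 units


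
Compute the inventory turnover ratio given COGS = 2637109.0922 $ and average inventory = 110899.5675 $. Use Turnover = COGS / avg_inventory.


Turnover = 2637109.0922 / 110899.5675 = 23.7793

23.7793


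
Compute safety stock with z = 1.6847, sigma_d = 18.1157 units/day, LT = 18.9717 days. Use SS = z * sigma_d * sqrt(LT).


sqrt(LT) = sqrt(18.9717) = 4.3557
SS = 1.6847 * 18.1157 * 4.3557 = 132.9324

132.9324 units


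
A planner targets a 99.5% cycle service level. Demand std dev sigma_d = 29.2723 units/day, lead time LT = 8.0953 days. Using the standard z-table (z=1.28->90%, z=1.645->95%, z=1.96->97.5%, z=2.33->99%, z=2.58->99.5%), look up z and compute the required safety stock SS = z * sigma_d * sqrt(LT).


From the table, SL = 99.5% corresponds to z = 2.58
sqrt(LT) = sqrt(8.0953) = 2.8452
SS = 2.58 * 29.2723 * 2.8452 = 214.8785

214.8785 units


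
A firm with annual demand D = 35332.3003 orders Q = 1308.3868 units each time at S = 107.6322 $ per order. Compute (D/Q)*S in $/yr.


Number of orders = D/Q = 27.0045
Cost = 27.0045 * 107.6322 = 2906.5512

2906.5512 $/yr


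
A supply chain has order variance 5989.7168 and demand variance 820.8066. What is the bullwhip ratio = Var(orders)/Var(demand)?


BW = 5989.7168 / 820.8066 = 7.2974

7.2974


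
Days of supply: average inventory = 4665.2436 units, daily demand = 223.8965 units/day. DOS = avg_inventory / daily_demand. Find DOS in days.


DOS = 4665.2436 / 223.8965 = 20.8366

20.8366 days


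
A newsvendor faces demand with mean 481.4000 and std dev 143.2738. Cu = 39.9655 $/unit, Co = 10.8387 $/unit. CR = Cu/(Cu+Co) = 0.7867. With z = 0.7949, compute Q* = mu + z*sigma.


CR = Cu/(Cu+Co) = 39.9655/(39.9655+10.8387) = 0.7867
z = 0.7949
Q* = 481.4000 + 0.7949 * 143.2738 = 595.2883

595.2883 units


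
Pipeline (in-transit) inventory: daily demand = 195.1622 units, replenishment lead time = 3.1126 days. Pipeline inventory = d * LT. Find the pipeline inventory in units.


Pipeline = 195.1622 * 3.1126 = 607.4619

607.4619 units


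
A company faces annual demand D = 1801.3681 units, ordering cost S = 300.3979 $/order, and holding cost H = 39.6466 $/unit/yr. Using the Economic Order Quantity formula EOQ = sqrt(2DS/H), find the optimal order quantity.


2*D*S = 2 * 1801.3681 * 300.3979 = 1082254.3887
2*D*S/H = 27297.5334
EOQ = sqrt(27297.5334) = 165.2197

165.2197 units


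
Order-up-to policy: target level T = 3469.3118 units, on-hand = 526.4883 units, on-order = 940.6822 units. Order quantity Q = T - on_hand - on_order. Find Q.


Inventory position = OH + OO = 526.4883 + 940.6822 = 1467.1705
Q = 3469.3118 - 1467.1705 = 2002.1413

2002.1413 units


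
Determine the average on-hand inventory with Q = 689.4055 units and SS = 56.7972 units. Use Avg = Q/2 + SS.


Q/2 = 344.7027
Avg = 344.7027 + 56.7972 = 401.4999

401.4999 units


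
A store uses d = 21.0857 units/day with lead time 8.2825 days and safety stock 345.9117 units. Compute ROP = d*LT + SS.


d*LT = 21.0857 * 8.2825 = 174.6423
ROP = 174.6423 + 345.9117 = 520.5540

520.5540 units


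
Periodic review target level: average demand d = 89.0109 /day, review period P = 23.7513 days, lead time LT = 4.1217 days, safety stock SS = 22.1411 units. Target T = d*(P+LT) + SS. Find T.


P + LT = 27.8730
d*(P+LT) = 89.0109 * 27.8730 = 2481.0008
T = 2481.0008 + 22.1411 = 2503.1419

2503.1419 units


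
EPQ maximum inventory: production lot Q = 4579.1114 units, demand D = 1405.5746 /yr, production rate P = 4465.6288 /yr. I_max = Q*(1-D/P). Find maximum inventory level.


D/P = 0.3148
1 - D/P = 0.6852
I_max = 4579.1114 * 0.6852 = 3137.8177

3137.8177 units


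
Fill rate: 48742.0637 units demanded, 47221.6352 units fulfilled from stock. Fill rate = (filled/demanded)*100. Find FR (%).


FR = 47221.6352 / 48742.0637 * 100 = 96.8807

96.8807%


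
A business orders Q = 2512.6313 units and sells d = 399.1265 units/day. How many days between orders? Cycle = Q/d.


Cycle = 2512.6313 / 399.1265 = 6.2953

6.2953 days


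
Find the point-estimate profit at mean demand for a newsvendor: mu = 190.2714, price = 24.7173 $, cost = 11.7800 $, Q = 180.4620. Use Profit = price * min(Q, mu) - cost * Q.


Sales at mu = min(180.4620, 190.2714) = 180.4620
Revenue = 24.7173 * 180.4620 = 4460.5334
Total cost = 11.7800 * 180.4620 = 2125.8424
Profit = 4460.5334 - 2125.8424 = 2334.6910

2334.6910 $


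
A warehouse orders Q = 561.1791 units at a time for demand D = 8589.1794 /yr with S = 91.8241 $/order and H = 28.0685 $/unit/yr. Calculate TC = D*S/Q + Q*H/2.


Ordering cost = D*S/Q = 1405.4224
Holding cost = Q*H/2 = 7875.7278
TC = 1405.4224 + 7875.7278 = 9281.1502

9281.1502 $/yr


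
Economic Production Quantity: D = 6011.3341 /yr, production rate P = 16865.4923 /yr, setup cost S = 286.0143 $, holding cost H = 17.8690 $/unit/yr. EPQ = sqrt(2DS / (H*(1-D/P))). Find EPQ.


1 - D/P = 1 - 0.3564 = 0.6436
H*(1-D/P) = 11.5000
2DS = 3438655.0294
EPQ = sqrt(299013.8024) = 546.8215

546.8215 units


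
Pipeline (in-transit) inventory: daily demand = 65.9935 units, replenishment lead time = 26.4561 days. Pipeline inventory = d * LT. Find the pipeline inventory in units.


Pipeline = 65.9935 * 26.4561 = 1745.9306

1745.9306 units


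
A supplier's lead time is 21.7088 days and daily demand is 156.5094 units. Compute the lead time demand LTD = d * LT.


LTD = 156.5094 * 21.7088 = 3397.6313

3397.6313 units


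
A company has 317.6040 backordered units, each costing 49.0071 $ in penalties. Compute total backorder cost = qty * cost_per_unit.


Total = 317.6040 * 49.0071 = 15564.8510

15564.8510 $


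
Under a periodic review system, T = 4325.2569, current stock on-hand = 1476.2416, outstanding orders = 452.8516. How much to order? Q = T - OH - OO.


Inventory position = OH + OO = 1476.2416 + 452.8516 = 1929.0932
Q = 4325.2569 - 1929.0932 = 2396.1637

2396.1637 units


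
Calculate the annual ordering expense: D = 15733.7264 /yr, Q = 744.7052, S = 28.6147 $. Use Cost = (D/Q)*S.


Number of orders = D/Q = 21.1275
Cost = 21.1275 * 28.6147 = 604.5558

604.5558 $/yr


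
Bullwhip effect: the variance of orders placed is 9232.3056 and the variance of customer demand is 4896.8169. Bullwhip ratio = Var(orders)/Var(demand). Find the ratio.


BW = 9232.3056 / 4896.8169 = 1.8854

1.8854


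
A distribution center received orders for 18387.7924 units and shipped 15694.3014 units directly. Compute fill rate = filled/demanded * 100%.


FR = 15694.3014 / 18387.7924 * 100 = 85.3517

85.3517%


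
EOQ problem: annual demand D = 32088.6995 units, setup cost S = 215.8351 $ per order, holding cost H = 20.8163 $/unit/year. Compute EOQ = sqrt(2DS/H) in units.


2*D*S = 2 * 32088.6995 * 215.8351 = 13851735.3309
2*D*S/H = 665427.3493
EOQ = sqrt(665427.3493) = 815.7373

815.7373 units


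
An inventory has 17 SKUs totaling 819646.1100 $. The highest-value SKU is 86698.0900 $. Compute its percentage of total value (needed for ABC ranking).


Top item = 86698.0900
Total = 819646.1100
Percentage = 86698.0900 / 819646.1100 * 100 = 10.5775

10.5775%


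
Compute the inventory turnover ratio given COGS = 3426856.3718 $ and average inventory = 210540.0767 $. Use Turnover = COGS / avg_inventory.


Turnover = 3426856.3718 / 210540.0767 = 16.2765

16.2765


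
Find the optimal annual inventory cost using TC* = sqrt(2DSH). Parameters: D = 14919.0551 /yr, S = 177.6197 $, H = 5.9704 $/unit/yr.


2*D*S*H = 31642141.9427
TC* = sqrt(31642141.9427) = 5625.1348

5625.1348 $/yr


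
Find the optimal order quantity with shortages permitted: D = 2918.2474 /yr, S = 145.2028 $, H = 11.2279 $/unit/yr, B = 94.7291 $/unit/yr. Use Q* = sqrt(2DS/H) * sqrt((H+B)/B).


sqrt(2DS/H) = 274.7352
sqrt((H+B)/B) = 1.0576
Q* = 274.7352 * 1.0576 = 290.5611

290.5611 units


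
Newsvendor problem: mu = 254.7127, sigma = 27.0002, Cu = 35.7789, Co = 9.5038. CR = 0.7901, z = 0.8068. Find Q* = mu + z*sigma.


CR = Cu/(Cu+Co) = 35.7789/(35.7789+9.5038) = 0.7901
z = 0.8068
Q* = 254.7127 + 0.8068 * 27.0002 = 276.4965

276.4965 units


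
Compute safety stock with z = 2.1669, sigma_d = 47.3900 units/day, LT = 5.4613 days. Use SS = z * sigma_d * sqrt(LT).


sqrt(LT) = sqrt(5.4613) = 2.3369
SS = 2.1669 * 47.3900 * 2.3369 = 239.9792

239.9792 units


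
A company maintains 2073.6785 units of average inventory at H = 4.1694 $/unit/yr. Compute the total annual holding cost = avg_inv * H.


Cost = 2073.6785 * 4.1694 = 8645.9951

8645.9951 $/yr


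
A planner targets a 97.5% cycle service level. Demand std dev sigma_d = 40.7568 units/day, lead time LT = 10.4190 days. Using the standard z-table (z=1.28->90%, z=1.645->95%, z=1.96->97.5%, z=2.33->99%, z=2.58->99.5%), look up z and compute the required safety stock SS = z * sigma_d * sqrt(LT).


From the table, SL = 97.5% corresponds to z = 1.96
sqrt(LT) = sqrt(10.4190) = 3.2278
SS = 1.96 * 40.7568 * 3.2278 = 257.8512

257.8512 units


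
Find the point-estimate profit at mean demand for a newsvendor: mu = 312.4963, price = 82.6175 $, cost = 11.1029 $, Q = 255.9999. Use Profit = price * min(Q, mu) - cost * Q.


Sales at mu = min(255.9999, 312.4963) = 255.9999
Revenue = 82.6175 * 255.9999 = 21150.0717
Total cost = 11.1029 * 255.9999 = 2842.3413
Profit = 21150.0717 - 2842.3413 = 18307.7304

18307.7304 $


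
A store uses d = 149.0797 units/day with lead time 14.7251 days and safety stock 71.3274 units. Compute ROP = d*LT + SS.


d*LT = 149.0797 * 14.7251 = 2195.2135
ROP = 2195.2135 + 71.3274 = 2266.5409

2266.5409 units


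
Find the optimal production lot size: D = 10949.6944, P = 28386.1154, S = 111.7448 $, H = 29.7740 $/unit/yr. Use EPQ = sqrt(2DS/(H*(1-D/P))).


1 - D/P = 1 - 0.3857 = 0.6143
H*(1-D/P) = 18.2889
2DS = 2447142.8216
EPQ = sqrt(133804.5094) = 365.7930

365.7930 units


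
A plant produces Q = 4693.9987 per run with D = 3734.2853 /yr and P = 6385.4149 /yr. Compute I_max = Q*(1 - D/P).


D/P = 0.5848
1 - D/P = 0.4152
I_max = 4693.9987 * 0.4152 = 1948.8787

1948.8787 units


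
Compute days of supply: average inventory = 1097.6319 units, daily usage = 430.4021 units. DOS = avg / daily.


DOS = 1097.6319 / 430.4021 = 2.5502

2.5502 days


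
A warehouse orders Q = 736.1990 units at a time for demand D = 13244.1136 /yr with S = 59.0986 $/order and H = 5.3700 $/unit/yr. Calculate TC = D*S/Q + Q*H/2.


Ordering cost = D*S/Q = 1063.1753
Holding cost = Q*H/2 = 1976.6943
TC = 1063.1753 + 1976.6943 = 3039.8696

3039.8696 $/yr


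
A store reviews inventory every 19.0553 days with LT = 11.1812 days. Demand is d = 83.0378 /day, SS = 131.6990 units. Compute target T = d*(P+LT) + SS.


P + LT = 30.2365
d*(P+LT) = 83.0378 * 30.2365 = 2510.7724
T = 2510.7724 + 131.6990 = 2642.4714

2642.4714 units


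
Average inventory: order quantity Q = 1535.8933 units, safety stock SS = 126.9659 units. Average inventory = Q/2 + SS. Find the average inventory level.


Q/2 = 767.9466
Avg = 767.9466 + 126.9659 = 894.9126

894.9126 units


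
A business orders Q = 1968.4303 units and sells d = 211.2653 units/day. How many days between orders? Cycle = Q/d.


Cycle = 1968.4303 / 211.2653 = 9.3173

9.3173 days


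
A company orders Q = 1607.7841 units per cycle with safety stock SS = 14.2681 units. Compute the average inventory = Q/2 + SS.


Q/2 = 803.8921
Avg = 803.8921 + 14.2681 = 818.1602

818.1602 units


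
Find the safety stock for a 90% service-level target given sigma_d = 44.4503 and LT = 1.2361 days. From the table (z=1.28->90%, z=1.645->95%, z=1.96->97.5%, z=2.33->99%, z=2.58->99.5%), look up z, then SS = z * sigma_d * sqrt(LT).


From the table, SL = 90% corresponds to z = 1.28
sqrt(LT) = sqrt(1.2361) = 1.1118
SS = 1.28 * 44.4503 * 1.1118 = 63.2574

63.2574 units


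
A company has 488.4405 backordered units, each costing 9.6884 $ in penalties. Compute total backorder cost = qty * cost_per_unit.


Total = 488.4405 * 9.6884 = 4732.2069

4732.2069 $


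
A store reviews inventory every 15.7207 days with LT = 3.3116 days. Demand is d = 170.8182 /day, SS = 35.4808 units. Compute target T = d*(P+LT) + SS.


P + LT = 19.0323
d*(P+LT) = 170.8182 * 19.0323 = 3251.0632
T = 3251.0632 + 35.4808 = 3286.5440

3286.5440 units


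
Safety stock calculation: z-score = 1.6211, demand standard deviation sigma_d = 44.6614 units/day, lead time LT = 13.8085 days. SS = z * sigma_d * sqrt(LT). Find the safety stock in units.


sqrt(LT) = sqrt(13.8085) = 3.7160
SS = 1.6211 * 44.6614 * 3.7160 = 269.0391

269.0391 units


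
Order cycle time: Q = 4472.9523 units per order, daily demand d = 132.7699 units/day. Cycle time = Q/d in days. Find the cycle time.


Cycle = 4472.9523 / 132.7699 = 33.6895

33.6895 days


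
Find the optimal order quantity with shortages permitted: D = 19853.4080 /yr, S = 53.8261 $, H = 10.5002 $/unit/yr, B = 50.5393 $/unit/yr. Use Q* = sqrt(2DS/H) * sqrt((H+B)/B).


sqrt(2DS/H) = 451.1596
sqrt((H+B)/B) = 1.0990
Q* = 451.1596 * 1.0990 = 495.8166

495.8166 units


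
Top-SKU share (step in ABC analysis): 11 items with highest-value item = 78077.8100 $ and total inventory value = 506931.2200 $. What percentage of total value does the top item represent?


Top item = 78077.8100
Total = 506931.2200
Percentage = 78077.8100 / 506931.2200 * 100 = 15.4021

15.4021%


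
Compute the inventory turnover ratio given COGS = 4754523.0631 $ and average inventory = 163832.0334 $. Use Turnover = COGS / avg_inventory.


Turnover = 4754523.0631 / 163832.0334 = 29.0207

29.0207


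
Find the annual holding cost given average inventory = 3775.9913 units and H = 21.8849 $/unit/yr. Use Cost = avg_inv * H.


Cost = 3775.9913 * 21.8849 = 82637.1920

82637.1920 $/yr


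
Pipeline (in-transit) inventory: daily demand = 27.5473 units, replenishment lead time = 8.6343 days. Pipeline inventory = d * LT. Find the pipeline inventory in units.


Pipeline = 27.5473 * 8.6343 = 237.8517

237.8517 units


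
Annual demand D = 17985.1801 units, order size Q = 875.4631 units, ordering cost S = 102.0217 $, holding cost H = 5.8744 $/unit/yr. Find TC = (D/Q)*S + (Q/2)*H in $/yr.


Ordering cost = D*S/Q = 2095.8949
Holding cost = Q*H/2 = 2571.4102
TC = 2095.8949 + 2571.4102 = 4667.3051

4667.3051 $/yr


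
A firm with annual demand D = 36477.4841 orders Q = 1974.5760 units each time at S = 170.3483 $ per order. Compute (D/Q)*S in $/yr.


Number of orders = D/Q = 18.4736
Cost = 18.4736 * 170.3483 = 3146.9426

3146.9426 $/yr


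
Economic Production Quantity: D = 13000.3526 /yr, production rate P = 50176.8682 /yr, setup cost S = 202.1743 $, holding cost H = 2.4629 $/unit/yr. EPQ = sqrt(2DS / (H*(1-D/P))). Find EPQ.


1 - D/P = 1 - 0.2591 = 0.7409
H*(1-D/P) = 1.8248
2DS = 5256674.3733
EPQ = sqrt(2880707.5117) = 1697.2647

1697.2647 units


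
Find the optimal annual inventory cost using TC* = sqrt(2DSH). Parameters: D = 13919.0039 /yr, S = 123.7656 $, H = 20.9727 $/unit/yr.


2*D*S*H = 72259083.4164
TC* = sqrt(72259083.4164) = 8500.5343

8500.5343 $/yr


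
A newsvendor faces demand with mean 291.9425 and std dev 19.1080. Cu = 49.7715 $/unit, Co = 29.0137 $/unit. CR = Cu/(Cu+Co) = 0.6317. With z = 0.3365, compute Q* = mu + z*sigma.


CR = Cu/(Cu+Co) = 49.7715/(49.7715+29.0137) = 0.6317
z = 0.3365
Q* = 291.9425 + 0.3365 * 19.1080 = 298.3723

298.3723 units


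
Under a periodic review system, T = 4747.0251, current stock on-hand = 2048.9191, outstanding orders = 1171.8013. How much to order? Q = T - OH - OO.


Inventory position = OH + OO = 2048.9191 + 1171.8013 = 3220.7204
Q = 4747.0251 - 3220.7204 = 1526.3047

1526.3047 units


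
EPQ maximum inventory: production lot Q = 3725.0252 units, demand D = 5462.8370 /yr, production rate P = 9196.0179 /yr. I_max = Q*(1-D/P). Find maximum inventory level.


D/P = 0.5940
1 - D/P = 0.4060
I_max = 3725.0252 * 0.4060 = 1512.1972

1512.1972 units


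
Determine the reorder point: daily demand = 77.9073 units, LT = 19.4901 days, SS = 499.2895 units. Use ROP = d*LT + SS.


d*LT = 77.9073 * 19.4901 = 1518.4211
ROP = 1518.4211 + 499.2895 = 2017.7106

2017.7106 units


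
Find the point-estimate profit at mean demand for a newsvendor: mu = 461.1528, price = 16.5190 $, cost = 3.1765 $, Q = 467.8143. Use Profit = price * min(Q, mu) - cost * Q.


Sales at mu = min(467.8143, 461.1528) = 461.1528
Revenue = 16.5190 * 461.1528 = 7617.7831
Total cost = 3.1765 * 467.8143 = 1486.0121
Profit = 7617.7831 - 1486.0121 = 6131.7710

6131.7710 $


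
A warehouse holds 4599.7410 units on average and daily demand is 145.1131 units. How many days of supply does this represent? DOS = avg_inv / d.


DOS = 4599.7410 / 145.1131 = 31.6976

31.6976 days


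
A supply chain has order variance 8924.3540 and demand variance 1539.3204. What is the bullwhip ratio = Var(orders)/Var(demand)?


BW = 8924.3540 / 1539.3204 = 5.7976

5.7976


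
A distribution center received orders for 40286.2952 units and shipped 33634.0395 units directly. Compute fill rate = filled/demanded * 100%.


FR = 33634.0395 / 40286.2952 * 100 = 83.4875

83.4875%


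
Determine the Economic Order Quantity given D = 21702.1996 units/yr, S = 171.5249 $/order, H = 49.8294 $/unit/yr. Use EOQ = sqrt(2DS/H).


2*D*S = 2 * 21702.1996 * 171.5249 = 7444935.2323
2*D*S/H = 149408.4864
EOQ = sqrt(149408.4864) = 386.5339

386.5339 units


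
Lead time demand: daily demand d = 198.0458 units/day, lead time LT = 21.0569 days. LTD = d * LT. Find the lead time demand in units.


LTD = 198.0458 * 21.0569 = 4170.2306

4170.2306 units


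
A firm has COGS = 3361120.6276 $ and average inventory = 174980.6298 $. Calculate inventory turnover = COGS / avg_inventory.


Turnover = 3361120.6276 / 174980.6298 = 19.2085

19.2085


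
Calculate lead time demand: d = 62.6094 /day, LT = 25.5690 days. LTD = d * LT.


LTD = 62.6094 * 25.5690 = 1600.8597

1600.8597 units


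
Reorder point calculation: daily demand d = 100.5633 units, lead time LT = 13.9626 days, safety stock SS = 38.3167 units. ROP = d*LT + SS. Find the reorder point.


d*LT = 100.5633 * 13.9626 = 1404.1251
ROP = 1404.1251 + 38.3167 = 1442.4418

1442.4418 units


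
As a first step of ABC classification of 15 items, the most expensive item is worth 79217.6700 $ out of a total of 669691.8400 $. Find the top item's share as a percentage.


Top item = 79217.6700
Total = 669691.8400
Percentage = 79217.6700 / 669691.8400 * 100 = 11.8290

11.8290%


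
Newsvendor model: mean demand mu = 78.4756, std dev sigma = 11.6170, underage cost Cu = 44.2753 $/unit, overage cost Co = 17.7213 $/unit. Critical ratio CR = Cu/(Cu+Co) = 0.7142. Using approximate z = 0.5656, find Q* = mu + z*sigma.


CR = Cu/(Cu+Co) = 44.2753/(44.2753+17.7213) = 0.7142
z = 0.5656
Q* = 78.4756 + 0.5656 * 11.6170 = 85.0462

85.0462 units


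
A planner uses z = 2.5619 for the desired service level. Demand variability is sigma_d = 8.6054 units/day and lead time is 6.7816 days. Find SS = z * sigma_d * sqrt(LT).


sqrt(LT) = sqrt(6.7816) = 2.6042
SS = 2.5619 * 8.6054 * 2.6042 = 57.4116

57.4116 units


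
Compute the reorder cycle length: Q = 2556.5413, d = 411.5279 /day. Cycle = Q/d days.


Cycle = 2556.5413 / 411.5279 = 6.2123

6.2123 days


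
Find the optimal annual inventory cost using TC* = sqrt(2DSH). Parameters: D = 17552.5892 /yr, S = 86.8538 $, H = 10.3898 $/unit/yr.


2*D*S*H = 31678688.7096
TC* = sqrt(31678688.7096) = 5628.3824

5628.3824 $/yr


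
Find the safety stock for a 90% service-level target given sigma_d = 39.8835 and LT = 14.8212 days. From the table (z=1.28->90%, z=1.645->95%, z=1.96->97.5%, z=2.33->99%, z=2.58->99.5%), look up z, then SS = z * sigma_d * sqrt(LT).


From the table, SL = 90% corresponds to z = 1.28
sqrt(LT) = sqrt(14.8212) = 3.8498
SS = 1.28 * 39.8835 * 3.8498 = 196.5373

196.5373 units


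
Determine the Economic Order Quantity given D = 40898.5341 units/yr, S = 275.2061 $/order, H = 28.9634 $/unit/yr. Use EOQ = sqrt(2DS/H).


2*D*S = 2 * 40898.5341 * 275.2061 = 22511052.1308
2*D*S/H = 777224.0873
EOQ = sqrt(777224.0873) = 881.6031

881.6031 units


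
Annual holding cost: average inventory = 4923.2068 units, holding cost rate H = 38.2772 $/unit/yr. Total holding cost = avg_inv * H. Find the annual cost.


Cost = 4923.2068 * 38.2772 = 188446.5713

188446.5713 $/yr


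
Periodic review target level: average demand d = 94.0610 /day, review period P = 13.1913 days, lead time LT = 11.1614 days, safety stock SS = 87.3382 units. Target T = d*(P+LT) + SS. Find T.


P + LT = 24.3527
d*(P+LT) = 94.0610 * 24.3527 = 2290.6393
T = 2290.6393 + 87.3382 = 2377.9775

2377.9775 units


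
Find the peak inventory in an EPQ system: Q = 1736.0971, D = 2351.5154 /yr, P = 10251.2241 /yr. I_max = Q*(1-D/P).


D/P = 0.2294
1 - D/P = 0.7706
I_max = 1736.0971 * 0.7706 = 1337.8560

1337.8560 units


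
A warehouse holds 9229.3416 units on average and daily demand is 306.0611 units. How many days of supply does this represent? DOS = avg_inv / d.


DOS = 9229.3416 / 306.0611 = 30.1552

30.1552 days


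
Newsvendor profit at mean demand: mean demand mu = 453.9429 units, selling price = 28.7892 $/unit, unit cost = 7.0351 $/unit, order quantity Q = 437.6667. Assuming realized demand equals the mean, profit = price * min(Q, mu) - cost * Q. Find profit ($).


Sales at mu = min(437.6667, 453.9429) = 437.6667
Revenue = 28.7892 * 437.6667 = 12600.0742
Total cost = 7.0351 * 437.6667 = 3079.0290
Profit = 12600.0742 - 3079.0290 = 9521.0452

9521.0452 $


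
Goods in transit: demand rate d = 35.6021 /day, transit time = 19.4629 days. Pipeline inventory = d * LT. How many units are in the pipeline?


Pipeline = 35.6021 * 19.4629 = 692.9201

692.9201 units


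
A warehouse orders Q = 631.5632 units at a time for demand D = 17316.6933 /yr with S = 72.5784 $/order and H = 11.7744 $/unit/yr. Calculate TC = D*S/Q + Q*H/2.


Ordering cost = D*S/Q = 1990.0113
Holding cost = Q*H/2 = 3718.1389
TC = 1990.0113 + 3718.1389 = 5708.1502

5708.1502 $/yr


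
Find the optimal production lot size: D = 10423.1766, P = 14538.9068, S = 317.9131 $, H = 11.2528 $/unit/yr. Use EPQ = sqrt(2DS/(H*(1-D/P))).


1 - D/P = 1 - 0.7169 = 0.2831
H*(1-D/P) = 3.1855
2DS = 6627328.7695
EPQ = sqrt(2080476.2893) = 1442.3856

1442.3856 units


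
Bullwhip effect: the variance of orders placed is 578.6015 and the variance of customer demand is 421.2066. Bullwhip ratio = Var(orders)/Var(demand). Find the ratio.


BW = 578.6015 / 421.2066 = 1.3737

1.3737


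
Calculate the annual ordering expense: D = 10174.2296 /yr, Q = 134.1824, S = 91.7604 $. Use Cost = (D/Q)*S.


Number of orders = D/Q = 75.8239
Cost = 75.8239 * 91.7604 = 6957.6292

6957.6292 $/yr


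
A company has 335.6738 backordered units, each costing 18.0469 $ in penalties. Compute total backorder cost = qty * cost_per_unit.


Total = 335.6738 * 18.0469 = 6057.8715

6057.8715 $


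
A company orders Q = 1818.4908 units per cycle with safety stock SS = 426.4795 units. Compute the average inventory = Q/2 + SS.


Q/2 = 909.2454
Avg = 909.2454 + 426.4795 = 1335.7249

1335.7249 units


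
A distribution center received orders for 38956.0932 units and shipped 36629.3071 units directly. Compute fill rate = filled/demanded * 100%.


FR = 36629.3071 / 38956.0932 * 100 = 94.0272

94.0272%


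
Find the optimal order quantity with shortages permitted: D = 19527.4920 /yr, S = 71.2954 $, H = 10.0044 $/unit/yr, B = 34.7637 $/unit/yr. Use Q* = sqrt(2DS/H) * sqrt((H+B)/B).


sqrt(2DS/H) = 527.5619
sqrt((H+B)/B) = 1.1348
Q* = 527.5619 * 1.1348 = 598.6801

598.6801 units


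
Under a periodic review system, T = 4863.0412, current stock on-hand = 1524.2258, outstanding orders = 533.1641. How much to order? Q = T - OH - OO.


Inventory position = OH + OO = 1524.2258 + 533.1641 = 2057.3899
Q = 4863.0412 - 2057.3899 = 2805.6513

2805.6513 units


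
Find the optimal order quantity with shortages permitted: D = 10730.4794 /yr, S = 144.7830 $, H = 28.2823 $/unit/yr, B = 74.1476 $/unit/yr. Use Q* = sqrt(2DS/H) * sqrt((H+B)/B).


sqrt(2DS/H) = 331.4561
sqrt((H+B)/B) = 1.1753
Q* = 331.4561 * 1.1753 = 389.5748

389.5748 units


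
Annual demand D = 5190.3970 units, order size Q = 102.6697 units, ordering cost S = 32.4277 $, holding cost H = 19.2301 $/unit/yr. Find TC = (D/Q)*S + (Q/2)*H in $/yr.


Ordering cost = D*S/Q = 1639.3604
Holding cost = Q*H/2 = 987.1743
TC = 1639.3604 + 987.1743 = 2626.5347

2626.5347 $/yr


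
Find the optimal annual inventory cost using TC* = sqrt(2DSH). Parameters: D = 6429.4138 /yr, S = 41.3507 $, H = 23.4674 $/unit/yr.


2*D*S*H = 12478121.6557
TC* = sqrt(12478121.6557) = 3532.4385

3532.4385 $/yr


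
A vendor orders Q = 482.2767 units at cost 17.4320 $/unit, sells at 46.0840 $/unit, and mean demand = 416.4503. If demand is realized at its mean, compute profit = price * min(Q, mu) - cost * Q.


Sales at mu = min(482.2767, 416.4503) = 416.4503
Revenue = 46.0840 * 416.4503 = 19191.6956
Total cost = 17.4320 * 482.2767 = 8407.0474
Profit = 19191.6956 - 8407.0474 = 10784.6482

10784.6482 $


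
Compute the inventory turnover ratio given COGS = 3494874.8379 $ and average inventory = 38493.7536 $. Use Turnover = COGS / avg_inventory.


Turnover = 3494874.8379 / 38493.7536 = 90.7907

90.7907


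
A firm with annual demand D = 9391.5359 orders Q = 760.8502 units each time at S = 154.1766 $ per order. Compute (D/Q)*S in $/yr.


Number of orders = D/Q = 12.3435
Cost = 12.3435 * 154.1766 = 1903.0751

1903.0751 $/yr


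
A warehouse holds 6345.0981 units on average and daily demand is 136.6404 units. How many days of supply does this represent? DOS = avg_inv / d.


DOS = 6345.0981 / 136.6404 = 46.4365

46.4365 days


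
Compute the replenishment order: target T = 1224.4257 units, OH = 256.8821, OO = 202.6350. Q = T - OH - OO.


Inventory position = OH + OO = 256.8821 + 202.6350 = 459.5171
Q = 1224.4257 - 459.5171 = 764.9086

764.9086 units
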